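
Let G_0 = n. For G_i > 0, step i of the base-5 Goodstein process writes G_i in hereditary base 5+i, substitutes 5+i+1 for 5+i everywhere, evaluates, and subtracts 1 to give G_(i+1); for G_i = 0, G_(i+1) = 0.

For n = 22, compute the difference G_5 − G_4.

2

G_0=22  [base 5] 4·5 + 2  →[5↦6]→  4·6 + 2 = 26  −1 ⇒ G_1=25
G_1=25  [base 6] 4·6 + 1  →[6↦7]→  4·7 + 1 = 29  −1 ⇒ G_2=28
G_2=28  [base 7] 4·7  →[7↦8]→  4·8 = 32  −1 ⇒ G_3=31
G_3=31  [base 8] 3·8 + 7  →[8↦9]→  3·9 + 7 = 34  −1 ⇒ G_4=33
G_4=33  [base 9] 3·9 + 6  →[9↦10]→  3·10 + 6 = 36  −1 ⇒ G_5=35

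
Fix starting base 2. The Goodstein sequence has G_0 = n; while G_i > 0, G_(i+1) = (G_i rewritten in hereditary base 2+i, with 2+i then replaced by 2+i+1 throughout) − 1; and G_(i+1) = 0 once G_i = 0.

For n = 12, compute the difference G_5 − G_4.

5484891

G_0=12  [base 2] 2^(2 + 1) + 2^2  →[2↦3]→  3^(3 + 1) + 3^3 = 108  −1 ⇒ G_1=107
G_1=107  [base 3] 3^(3 + 1) + 2·3^2 + 2·3 + 2  →[3↦4]→  4^(4 + 1) + 2·4^2 + 2·4 + 2 = 1066  −1 ⇒ G_2=1065
G_2=1065  [base 4] 4^(4 + 1) + 2·4^2 + 2·4 + 1  →[4↦5]→  5^(5 + 1) + 2·5^2 + 2·5 + 1 = 15686  −1 ⇒ G_3=15685
G_3=15685  [base 5] 5^(5 + 1) + 2·5^2 + 2·5  →[5↦6]→  6^(6 + 1) + 2·6^2 + 2·6 = 280020  −1 ⇒ G_4=280019
G_4=280019  [base 6] 6^(6 + 1) + 2·6^2 + 6 + 5  →[6↦7]→  7^(7 + 1) + 2·7^2 + 7 + 5 = 5764911  −1 ⇒ G_5=5764910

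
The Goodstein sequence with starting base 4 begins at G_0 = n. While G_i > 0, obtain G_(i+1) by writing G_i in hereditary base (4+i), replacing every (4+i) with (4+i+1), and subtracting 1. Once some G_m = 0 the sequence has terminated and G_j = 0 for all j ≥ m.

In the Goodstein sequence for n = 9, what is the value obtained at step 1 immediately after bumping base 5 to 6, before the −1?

12

base 4: 9 = 2·4 + 1; at 5: 2·5 + 1 = 11; next = 10
base 5: 10 = 2·5; at 6: 2·6 = 12; next = 11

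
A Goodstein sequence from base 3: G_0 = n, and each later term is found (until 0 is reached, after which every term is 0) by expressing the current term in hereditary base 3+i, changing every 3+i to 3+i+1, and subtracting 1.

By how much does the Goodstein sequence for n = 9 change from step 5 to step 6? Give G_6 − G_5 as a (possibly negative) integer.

1

9 —HB3→ 3^2 —bump→ 4^2 = 16 —(−1)→ 15
15 —HB4→ 3·4 + 3 —bump→ 3·5 + 3 = 18 —(−1)→ 17
17 —HB5→ 3·5 + 2 —bump→ 3·6 + 2 = 20 —(−1)→ 19
19 —HB6→ 3·6 + 1 —bump→ 3·7 + 1 = 22 —(−1)→ 21
21 —HB7→ 3·7 —bump→ 3·8 = 24 —(−1)→ 23
23 —HB8→ 2·8 + 7 —bump→ 2·9 + 7 = 25 —(−1)→ 24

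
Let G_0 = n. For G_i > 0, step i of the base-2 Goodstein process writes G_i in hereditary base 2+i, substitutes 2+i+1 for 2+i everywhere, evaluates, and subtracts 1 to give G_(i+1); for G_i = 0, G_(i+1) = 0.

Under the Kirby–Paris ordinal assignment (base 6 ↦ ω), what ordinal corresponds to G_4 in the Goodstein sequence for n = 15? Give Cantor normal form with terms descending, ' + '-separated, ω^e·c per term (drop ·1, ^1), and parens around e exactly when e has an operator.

ω^(ω + 1) + ω^ω + 1

G_0=15  [base 2] 2^(2 + 1) + 2^2 + 2 + 1  →[2↦3]→  3^(3 + 1) + 3^3 + 3 + 1 = 112  −1 ⇒ G_1=111
G_1=111  [base 3] 3^(3 + 1) + 3^3 + 3  →[3↦4]→  4^(4 + 1) + 4^4 + 4 = 1284  −1 ⇒ G_2=1283
G_2=1283  [base 4] 4^(4 + 1) + 4^4 + 3  →[4↦5]→  5^(5 + 1) + 5^5 + 3 = 18753  −1 ⇒ G_3=18752
G_3=18752  [base 5] 5^(5 + 1) + 5^5 + 2  →[5↦6]→  6^(6 + 1) + 6^6 + 2 = 326594  −1 ⇒ G_4=326593
G_4=326593  [base 6] 6^(6 + 1) + 6^6 + 1  →[6↦7]→  7^(7 + 1) + 7^7 + 1 = 6588345  −1 ⇒ G_5=6588344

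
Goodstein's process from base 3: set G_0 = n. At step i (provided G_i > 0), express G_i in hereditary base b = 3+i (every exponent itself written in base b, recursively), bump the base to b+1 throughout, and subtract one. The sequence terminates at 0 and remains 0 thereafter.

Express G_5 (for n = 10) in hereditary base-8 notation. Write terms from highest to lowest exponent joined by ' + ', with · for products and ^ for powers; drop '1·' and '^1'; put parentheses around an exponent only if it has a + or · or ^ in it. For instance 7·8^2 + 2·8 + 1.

4·8 + 1

i=0: 10 = 3^2 + 1 (b=3); 3→4: 4^2 + 1 = 17; 17−1 = 16
i=1: 16 = 4^2 (b=4); 4→5: 5^2 = 25; 25−1 = 24
i=2: 24 = 4·5 + 4 (b=5); 5→6: 4·6 + 4 = 28; 28−1 = 27
i=3: 27 = 4·6 + 3 (b=6); 6→7: 4·7 + 3 = 31; 31−1 = 30
i=4: 30 = 4·7 + 2 (b=7); 7→8: 4·8 + 2 = 34; 34−1 = 33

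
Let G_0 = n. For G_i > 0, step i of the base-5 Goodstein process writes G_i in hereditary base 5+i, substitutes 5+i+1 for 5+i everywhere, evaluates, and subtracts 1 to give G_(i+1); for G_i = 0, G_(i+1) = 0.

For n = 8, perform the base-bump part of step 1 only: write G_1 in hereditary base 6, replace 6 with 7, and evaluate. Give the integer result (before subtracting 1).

G_0 = 8. HB_5(8) = 5 + 3. Bump = 9. G_1 = 8.
G_1 = 8. HB_6(8) = 6 + 2. Bump = 9. G_2 = 8.

9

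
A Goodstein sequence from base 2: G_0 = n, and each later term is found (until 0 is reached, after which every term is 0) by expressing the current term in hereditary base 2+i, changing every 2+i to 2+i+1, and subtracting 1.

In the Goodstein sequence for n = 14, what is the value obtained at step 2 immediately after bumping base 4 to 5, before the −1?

i=0: 14 = 2^(2 + 1) + 2^2 + 2 (b=2); 2→3: 3^(3 + 1) + 3^3 + 3 = 111; 111−1 = 110
i=1: 110 = 3^(3 + 1) + 3^3 + 2 (b=3); 3→4: 4^(4 + 1) + 4^4 + 2 = 1282; 1282−1 = 1281
i=2: 1281 = 4^(4 + 1) + 4^4 + 1 (b=4); 4→5: 5^(5 + 1) + 5^5 + 1 = 18751; 18751−1 = 18750

18751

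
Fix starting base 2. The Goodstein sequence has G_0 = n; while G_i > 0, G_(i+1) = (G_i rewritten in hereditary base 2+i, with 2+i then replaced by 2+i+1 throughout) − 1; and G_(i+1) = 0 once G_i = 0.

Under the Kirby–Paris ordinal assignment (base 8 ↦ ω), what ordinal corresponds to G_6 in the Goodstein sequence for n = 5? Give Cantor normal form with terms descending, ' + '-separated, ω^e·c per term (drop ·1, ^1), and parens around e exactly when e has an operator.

G_0=5  [base 2] 2^2 + 1  →[2↦3]→  3^3 + 1 = 28  −1 ⇒ G_1=27
G_1=27  [base 3] 3^3  →[3↦4]→  4^4 = 256  −1 ⇒ G_2=255
G_2=255  [base 4] 3·4^3 + 3·4^2 + 3·4 + 3  →[4↦5]→  3·5^3 + 3·5^2 + 3·5 + 3 = 468  −1 ⇒ G_3=467
G_3=467  [base 5] 3·5^3 + 3·5^2 + 3·5 + 2  →[5↦6]→  3·6^3 + 3·6^2 + 3·6 + 2 = 776  −1 ⇒ G_4=775
G_4=775  [base 6] 3·6^3 + 3·6^2 + 3·6 + 1  →[6↦7]→  3·7^3 + 3·7^2 + 3·7 + 1 = 1198  −1 ⇒ G_5=1197
G_5=1197  [base 7] 3·7^3 + 3·7^2 + 3·7  →[7↦8]→  3·8^3 + 3·8^2 + 3·8 = 1752  −1 ⇒ G_6=1751

ω^3·3 + ω^2·3 + ω·2 + 7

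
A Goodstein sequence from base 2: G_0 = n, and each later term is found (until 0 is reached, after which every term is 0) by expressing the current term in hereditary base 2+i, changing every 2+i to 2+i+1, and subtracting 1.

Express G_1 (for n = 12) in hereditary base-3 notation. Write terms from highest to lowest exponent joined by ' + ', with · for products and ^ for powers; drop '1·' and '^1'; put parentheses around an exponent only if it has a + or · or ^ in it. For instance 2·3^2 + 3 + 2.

3^(3 + 1) + 2·3^2 + 2·3 + 2

12 —HB2→ 2^(2 + 1) + 2^2 —bump→ 3^(3 + 1) + 3^3 = 108 —(−1)→ 107
107 —HB3→ 3^(3 + 1) + 2·3^2 + 2·3 + 2 —bump→ 4^(4 + 1) + 2·4^2 + 2·4 + 2 = 1066 —(−1)→ 1065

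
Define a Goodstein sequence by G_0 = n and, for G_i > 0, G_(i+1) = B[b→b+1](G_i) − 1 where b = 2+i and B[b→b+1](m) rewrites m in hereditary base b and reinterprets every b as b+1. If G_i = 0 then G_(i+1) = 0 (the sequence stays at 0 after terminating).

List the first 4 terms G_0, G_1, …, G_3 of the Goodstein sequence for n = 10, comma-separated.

10, 83, 1025, 15625

[0] 10 ≡ 2^(2 + 1) + 2 (base 2). Lift 3: 84. −1: 83.
[1] 83 ≡ 3^(3 + 1) + 2 (base 3). Lift 4: 1026. −1: 1025.
[2] 1025 ≡ 4^(4 + 1) + 1 (base 4). Lift 5: 15626. −1: 15625.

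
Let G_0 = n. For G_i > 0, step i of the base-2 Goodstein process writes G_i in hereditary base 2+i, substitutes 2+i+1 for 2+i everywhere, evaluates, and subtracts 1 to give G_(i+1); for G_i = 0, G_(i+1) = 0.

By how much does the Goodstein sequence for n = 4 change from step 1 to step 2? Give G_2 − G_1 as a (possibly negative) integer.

G_0 = 4. HB_2(4) = 2^2. Bump = 27. G_1 = 26.
G_1 = 26. HB_3(26) = 2·3^2 + 2·3 + 2. Bump = 42. G_2 = 41.

15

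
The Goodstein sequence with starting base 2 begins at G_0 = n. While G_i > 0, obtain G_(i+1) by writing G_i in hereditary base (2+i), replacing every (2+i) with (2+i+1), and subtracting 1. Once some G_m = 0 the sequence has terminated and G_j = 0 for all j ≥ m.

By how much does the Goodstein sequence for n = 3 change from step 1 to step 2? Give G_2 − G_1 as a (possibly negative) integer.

[0] 3 ≡ 2 + 1 (base 2). Lift 3: 4. −1: 3.
[1] 3 ≡ 3 (base 3). Lift 4: 4. −1: 3.

0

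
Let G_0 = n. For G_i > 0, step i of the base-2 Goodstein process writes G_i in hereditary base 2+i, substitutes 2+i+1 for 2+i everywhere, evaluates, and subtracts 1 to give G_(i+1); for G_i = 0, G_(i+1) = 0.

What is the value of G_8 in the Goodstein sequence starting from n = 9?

[0] 9 ≡ 2^(2 + 1) + 1 (base 2). Lift 3: 82. −1: 81.
[1] 81 ≡ 3^(3 + 1) (base 3). Lift 4: 1024. −1: 1023.
[2] 1023 ≡ 3·4^4 + 3·4^3 + 3·4^2 + 3·4 + 3 (base 4). Lift 5: 9843. −1: 9842.
[3] 9842 ≡ 3·5^5 + 3·5^3 + 3·5^2 + 3·5 + 2 (base 5). Lift 6: 140744. −1: 140743.
[4] 140743 ≡ 3·6^6 + 3·6^3 + 3·6^2 + 3·6 + 1 (base 6). Lift 7: 2471827. −1: 2471826.
[5] 2471826 ≡ 3·7^7 + 3·7^3 + 3·7^2 + 3·7 (base 7). Lift 8: 50333400. −1: 50333399.
[6] 50333399 ≡ 3·8^8 + 3·8^3 + 3·8^2 + 2·8 + 7 (base 8). Lift 9: 1162263922. −1: 1162263921.
[7] 1162263921 ≡ 3·9^9 + 3·9^3 + 3·9^2 + 2·9 + 6 (base 9). Lift 10: 30000003326. −1: 30000003325.
[8] 30000003325 ≡ 3·10^10 + 3·10^3 + 3·10^2 + 2·10 + 5 (base 10). Lift 11: 855935016216. −1: 855935016215.

30000003325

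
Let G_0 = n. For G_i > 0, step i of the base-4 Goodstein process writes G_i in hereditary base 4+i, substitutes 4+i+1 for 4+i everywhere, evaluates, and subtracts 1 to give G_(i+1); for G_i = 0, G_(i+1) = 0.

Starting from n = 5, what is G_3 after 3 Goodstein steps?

4

G_0 = 5. HB_4(5) = 4 + 1. Bump = 6. G_1 = 5.
G_1 = 5. HB_5(5) = 5. Bump = 6. G_2 = 5.
G_2 = 5. HB_6(5) = 5. Bump = 5. G_3 = 4.
G_3 = 4. HB_7(4) = 4. Bump = 4. G_4 = 3.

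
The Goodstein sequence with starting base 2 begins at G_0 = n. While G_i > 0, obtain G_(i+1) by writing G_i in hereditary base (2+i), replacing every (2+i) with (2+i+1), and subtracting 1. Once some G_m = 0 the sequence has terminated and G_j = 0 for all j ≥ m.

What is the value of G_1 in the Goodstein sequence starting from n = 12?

107

i=0: 12 = 2^(2 + 1) + 2^2 (b=2); 2→3: 3^(3 + 1) + 3^3 = 108; 108−1 = 107
i=1: 107 = 3^(3 + 1) + 2·3^2 + 2·3 + 2 (b=3); 3→4: 4^(4 + 1) + 2·4^2 + 2·4 + 2 = 1066; 1066−1 = 1065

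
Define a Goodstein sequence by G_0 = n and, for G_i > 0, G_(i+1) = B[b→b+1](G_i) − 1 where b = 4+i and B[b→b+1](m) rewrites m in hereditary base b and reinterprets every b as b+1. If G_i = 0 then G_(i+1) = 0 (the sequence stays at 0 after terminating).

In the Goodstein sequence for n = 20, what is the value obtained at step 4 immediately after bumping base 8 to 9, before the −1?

82

step 0: 20 = 4^2 + 4; sub 5 for 4: 5^2 + 5; = 30; G_1 = 30−1 = 29
step 1: 29 = 5^2 + 4; sub 6 for 5: 6^2 + 4; = 40; G_2 = 40−1 = 39
step 2: 39 = 6^2 + 3; sub 7 for 6: 7^2 + 3; = 52; G_3 = 52−1 = 51
step 3: 51 = 7^2 + 2; sub 8 for 7: 8^2 + 2; = 66; G_4 = 66−1 = 65
step 4: 65 = 8^2 + 1; sub 9 for 8: 9^2 + 1; = 82; G_5 = 82−1 = 81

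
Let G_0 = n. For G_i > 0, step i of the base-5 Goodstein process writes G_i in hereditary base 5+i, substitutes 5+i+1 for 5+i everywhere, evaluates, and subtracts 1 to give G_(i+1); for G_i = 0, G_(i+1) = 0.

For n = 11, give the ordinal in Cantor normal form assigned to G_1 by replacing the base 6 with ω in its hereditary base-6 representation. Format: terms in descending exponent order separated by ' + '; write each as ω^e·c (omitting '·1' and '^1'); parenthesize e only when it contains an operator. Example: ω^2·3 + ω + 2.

ω·2

G_0 = 11. HB_5(11) = 2·5 + 1. Bump = 13. G_1 = 12.
G_1 = 12. HB_6(12) = 2·6. Bump = 14. G_2 = 13.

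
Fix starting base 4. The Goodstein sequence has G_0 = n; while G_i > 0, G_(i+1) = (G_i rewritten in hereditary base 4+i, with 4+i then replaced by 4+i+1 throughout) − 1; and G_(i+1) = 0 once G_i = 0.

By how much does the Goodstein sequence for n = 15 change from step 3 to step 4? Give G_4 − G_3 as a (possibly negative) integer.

2

i=0: 15 = 3·4 + 3 (b=4); 4→5: 3·5 + 3 = 18; 18−1 = 17
i=1: 17 = 3·5 + 2 (b=5); 5→6: 3·6 + 2 = 20; 20−1 = 19
i=2: 19 = 3·6 + 1 (b=6); 6→7: 3·7 + 1 = 22; 22−1 = 21
i=3: 21 = 3·7 (b=7); 7→8: 3·8 = 24; 24−1 = 23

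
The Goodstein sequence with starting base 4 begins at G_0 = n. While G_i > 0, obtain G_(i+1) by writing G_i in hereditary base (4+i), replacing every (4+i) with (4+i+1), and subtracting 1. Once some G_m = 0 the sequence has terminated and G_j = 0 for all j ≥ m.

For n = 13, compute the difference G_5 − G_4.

i=0: 13 = 3·4 + 1 (b=4); 4→5: 3·5 + 1 = 16; 16−1 = 15
i=1: 15 = 3·5 (b=5); 5→6: 3·6 = 18; 18−1 = 17
i=2: 17 = 2·6 + 5 (b=6); 6→7: 2·7 + 5 = 19; 19−1 = 18
i=3: 18 = 2·7 + 4 (b=7); 7→8: 2·8 + 4 = 20; 20−1 = 19
i=4: 19 = 2·8 + 3 (b=8); 8→9: 2·9 + 3 = 21; 21−1 = 20

1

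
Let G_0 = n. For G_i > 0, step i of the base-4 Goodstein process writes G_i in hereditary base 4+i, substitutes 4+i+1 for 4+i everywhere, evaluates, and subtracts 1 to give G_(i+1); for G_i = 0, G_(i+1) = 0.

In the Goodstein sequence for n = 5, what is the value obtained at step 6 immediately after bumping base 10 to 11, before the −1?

i=0: 5 = 4 + 1 (b=4); 4→5: 5 + 1 = 6; 6−1 = 5
i=1: 5 = 5 (b=5); 5→6: 6 = 6; 6−1 = 5
i=2: 5 = 5 (b=6); 6→7: 5 = 5; 5−1 = 4
i=3: 4 = 4 (b=7); 7→8: 4 = 4; 4−1 = 3
i=4: 3 = 3 (b=8); 8→9: 3 = 3; 3−1 = 2
i=5: 2 = 2 (b=9); 9→10: 2 = 2; 2−1 = 1
i=6: 1 = 1 (b=10); 10→11: 1 = 1; 1−1 = 0

1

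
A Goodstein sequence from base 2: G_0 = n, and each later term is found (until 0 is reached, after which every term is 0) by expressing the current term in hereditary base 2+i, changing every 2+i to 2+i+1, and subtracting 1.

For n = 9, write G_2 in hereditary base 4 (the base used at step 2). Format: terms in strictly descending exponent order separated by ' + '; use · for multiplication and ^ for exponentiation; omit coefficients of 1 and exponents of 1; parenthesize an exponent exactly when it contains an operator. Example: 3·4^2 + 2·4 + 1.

3·4^4 + 3·4^3 + 3·4^2 + 3·4 + 3

[0] 9 ≡ 2^(2 + 1) + 1 (base 2). Lift 3: 82. −1: 81.
[1] 81 ≡ 3^(3 + 1) (base 3). Lift 4: 1024. −1: 1023.
[2] 1023 ≡ 3·4^4 + 3·4^3 + 3·4^2 + 3·4 + 3 (base 4). Lift 5: 9843. −1: 9842.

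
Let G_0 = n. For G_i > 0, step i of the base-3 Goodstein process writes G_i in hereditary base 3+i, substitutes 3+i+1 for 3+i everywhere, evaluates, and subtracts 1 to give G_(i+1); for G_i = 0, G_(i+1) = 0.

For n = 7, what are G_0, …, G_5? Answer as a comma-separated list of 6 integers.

G_0=7  [base 3] 2·3 + 1  →[3↦4]→  2·4 + 1 = 9  −1 ⇒ G_1=8
G_1=8  [base 4] 2·4  →[4↦5]→  2·5 = 10  −1 ⇒ G_2=9
G_2=9  [base 5] 5 + 4  →[5↦6]→  6 + 4 = 10  −1 ⇒ G_3=9
G_3=9  [base 6] 6 + 3  →[6↦7]→  7 + 3 = 10  −1 ⇒ G_4=9
G_4=9  [base 7] 7 + 2  →[7↦8]→  8 + 2 = 10  −1 ⇒ G_5=9

7, 8, 9, 9, 9, 9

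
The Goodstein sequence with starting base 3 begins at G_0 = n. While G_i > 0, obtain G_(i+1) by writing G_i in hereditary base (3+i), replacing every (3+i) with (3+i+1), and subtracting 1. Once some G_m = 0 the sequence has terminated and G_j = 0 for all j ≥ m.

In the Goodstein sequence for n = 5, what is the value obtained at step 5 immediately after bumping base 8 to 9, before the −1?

[0] 5 ≡ 3 + 2 (base 3). Lift 4: 6. −1: 5.
[1] 5 ≡ 4 + 1 (base 4). Lift 5: 6. −1: 5.
[2] 5 ≡ 5 (base 5). Lift 6: 6. −1: 5.
[3] 5 ≡ 5 (base 6). Lift 7: 5. −1: 4.
[4] 4 ≡ 4 (base 7). Lift 8: 4. −1: 3.
[5] 3 ≡ 3 (base 8). Lift 9: 3. −1: 2.

3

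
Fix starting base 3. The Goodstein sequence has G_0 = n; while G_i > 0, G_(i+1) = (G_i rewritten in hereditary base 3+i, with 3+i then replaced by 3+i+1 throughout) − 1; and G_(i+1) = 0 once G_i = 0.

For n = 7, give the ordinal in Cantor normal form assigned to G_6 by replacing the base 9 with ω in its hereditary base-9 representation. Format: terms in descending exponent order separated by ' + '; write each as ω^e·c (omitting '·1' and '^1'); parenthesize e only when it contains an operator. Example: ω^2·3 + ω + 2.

ω

step 0: 7 = 2·3 + 1; sub 4 for 3: 2·4 + 1; = 9; G_1 = 9−1 = 8
step 1: 8 = 2·4; sub 5 for 4: 2·5; = 10; G_2 = 10−1 = 9
step 2: 9 = 5 + 4; sub 6 for 5: 6 + 4; = 10; G_3 = 10−1 = 9
step 3: 9 = 6 + 3; sub 7 for 6: 7 + 3; = 10; G_4 = 10−1 = 9
step 4: 9 = 7 + 2; sub 8 for 7: 8 + 2; = 10; G_5 = 10−1 = 9
step 5: 9 = 8 + 1; sub 9 for 8: 9 + 1; = 10; G_6 = 10−1 = 9
step 6: 9 = 9; sub 10 for 9: 10; = 10; G_7 = 10−1 = 9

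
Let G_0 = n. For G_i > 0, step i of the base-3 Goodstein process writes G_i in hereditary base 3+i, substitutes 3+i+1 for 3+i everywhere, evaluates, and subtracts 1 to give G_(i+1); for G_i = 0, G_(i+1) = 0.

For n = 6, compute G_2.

base 3: 6 = 2·3; at 4: 2·4 = 8; next = 7
base 4: 7 = 4 + 3; at 5: 5 + 3 = 8; next = 7
base 5: 7 = 5 + 2; at 6: 6 + 2 = 8; next = 7

7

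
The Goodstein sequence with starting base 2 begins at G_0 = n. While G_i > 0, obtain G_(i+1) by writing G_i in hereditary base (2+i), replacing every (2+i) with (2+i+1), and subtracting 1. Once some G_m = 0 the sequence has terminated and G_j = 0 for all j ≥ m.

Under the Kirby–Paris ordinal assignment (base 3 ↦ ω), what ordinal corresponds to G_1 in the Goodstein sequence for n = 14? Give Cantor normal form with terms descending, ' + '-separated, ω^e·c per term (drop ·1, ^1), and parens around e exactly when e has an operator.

ω^(ω + 1) + ω^ω + 2

[0] 14 ≡ 2^(2 + 1) + 2^2 + 2 (base 2). Lift 3: 111. −1: 110.
[1] 110 ≡ 3^(3 + 1) + 3^3 + 2 (base 3). Lift 4: 1282. −1: 1281.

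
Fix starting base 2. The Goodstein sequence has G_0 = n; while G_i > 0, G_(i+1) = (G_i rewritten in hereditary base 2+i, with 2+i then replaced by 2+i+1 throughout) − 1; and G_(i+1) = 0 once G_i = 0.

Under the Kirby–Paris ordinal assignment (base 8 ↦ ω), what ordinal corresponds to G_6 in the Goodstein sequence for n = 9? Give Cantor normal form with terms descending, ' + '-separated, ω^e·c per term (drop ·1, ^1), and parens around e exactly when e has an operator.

ω^ω·3 + ω^3·3 + ω^2·3 + ω·2 + 7

i=0: 9 = 2^(2 + 1) + 1 (b=2); 2→3: 3^(3 + 1) + 1 = 82; 82−1 = 81
i=1: 81 = 3^(3 + 1) (b=3); 3→4: 4^(4 + 1) = 1024; 1024−1 = 1023
i=2: 1023 = 3·4^4 + 3·4^3 + 3·4^2 + 3·4 + 3 (b=4); 4→5: 3·5^5 + 3·5^3 + 3·5^2 + 3·5 + 3 = 9843; 9843−1 = 9842
i=3: 9842 = 3·5^5 + 3·5^3 + 3·5^2 + 3·5 + 2 (b=5); 5→6: 3·6^6 + 3·6^3 + 3·6^2 + 3·6 + 2 = 140744; 140744−1 = 140743
i=4: 140743 = 3·6^6 + 3·6^3 + 3·6^2 + 3·6 + 1 (b=6); 6→7: 3·7^7 + 3·7^3 + 3·7^2 + 3·7 + 1 = 2471827; 2471827−1 = 2471826
i=5: 2471826 = 3·7^7 + 3·7^3 + 3·7^2 + 3·7 (b=7); 7→8: 3·8^8 + 3·8^3 + 3·8^2 + 3·8 = 50333400; 50333400−1 = 50333399
i=6: 50333399 = 3·8^8 + 3·8^3 + 3·8^2 + 2·8 + 7 (b=8); 8→9: 3·9^9 + 3·9^3 + 3·9^2 + 2·9 + 7 = 1162263922; 1162263922−1 = 1162263921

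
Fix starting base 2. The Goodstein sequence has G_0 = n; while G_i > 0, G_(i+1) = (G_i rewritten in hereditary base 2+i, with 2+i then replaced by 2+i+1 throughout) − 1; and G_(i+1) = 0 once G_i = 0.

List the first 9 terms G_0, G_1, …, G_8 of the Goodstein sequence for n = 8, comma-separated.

8, 80, 553, 6310, 93395, 1647195, 33554571, 774841151, 20000000211

step 0: 8 = 2^(2 + 1); sub 3 for 2: 3^(3 + 1); = 81; G_1 = 81−1 = 80
step 1: 80 = 2·3^3 + 2·3^2 + 2·3 + 2; sub 4 for 3: 2·4^4 + 2·4^2 + 2·4 + 2; = 554; G_2 = 554−1 = 553
step 2: 553 = 2·4^4 + 2·4^2 + 2·4 + 1; sub 5 for 4: 2·5^5 + 2·5^2 + 2·5 + 1; = 6311; G_3 = 6311−1 = 6310
step 3: 6310 = 2·5^5 + 2·5^2 + 2·5; sub 6 for 5: 2·6^6 + 2·6^2 + 2·6; = 93396; G_4 = 93396−1 = 93395
step 4: 93395 = 2·6^6 + 2·6^2 + 6 + 5; sub 7 for 6: 2·7^7 + 2·7^2 + 7 + 5; = 1647196; G_5 = 1647196−1 = 1647195
step 5: 1647195 = 2·7^7 + 2·7^2 + 7 + 4; sub 8 for 7: 2·8^8 + 2·8^2 + 8 + 4; = 33554572; G_6 = 33554572−1 = 33554571
step 6: 33554571 = 2·8^8 + 2·8^2 + 8 + 3; sub 9 for 8: 2·9^9 + 2·9^2 + 9 + 3; = 774841152; G_7 = 774841152−1 = 774841151
step 7: 774841151 = 2·9^9 + 2·9^2 + 9 + 2; sub 10 for 9: 2·10^10 + 2·10^2 + 10 + 2; = 20000000212; G_8 = 20000000212−1 = 20000000211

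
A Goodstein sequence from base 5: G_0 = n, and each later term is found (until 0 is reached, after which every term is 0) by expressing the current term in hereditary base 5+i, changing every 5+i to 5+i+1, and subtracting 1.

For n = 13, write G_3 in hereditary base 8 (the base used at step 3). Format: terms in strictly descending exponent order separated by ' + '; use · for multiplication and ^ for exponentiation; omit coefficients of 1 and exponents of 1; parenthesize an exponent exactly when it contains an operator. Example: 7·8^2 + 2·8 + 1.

2·8

[0] 13 ≡ 2·5 + 3 (base 5). Lift 6: 15. −1: 14.
[1] 14 ≡ 2·6 + 2 (base 6). Lift 7: 16. −1: 15.
[2] 15 ≡ 2·7 + 1 (base 7). Lift 8: 17. −1: 16.
[3] 16 ≡ 2·8 (base 8). Lift 9: 18. −1: 17.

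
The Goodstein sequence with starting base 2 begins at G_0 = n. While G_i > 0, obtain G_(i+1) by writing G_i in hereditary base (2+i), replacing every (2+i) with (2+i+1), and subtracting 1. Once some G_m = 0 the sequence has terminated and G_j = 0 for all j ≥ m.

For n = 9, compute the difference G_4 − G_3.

[0] 9 ≡ 2^(2 + 1) + 1 (base 2). Lift 3: 82. −1: 81.
[1] 81 ≡ 3^(3 + 1) (base 3). Lift 4: 1024. −1: 1023.
[2] 1023 ≡ 3·4^4 + 3·4^3 + 3·4^2 + 3·4 + 3 (base 4). Lift 5: 9843. −1: 9842.
[3] 9842 ≡ 3·5^5 + 3·5^3 + 3·5^2 + 3·5 + 2 (base 5). Lift 6: 140744. −1: 140743.

130901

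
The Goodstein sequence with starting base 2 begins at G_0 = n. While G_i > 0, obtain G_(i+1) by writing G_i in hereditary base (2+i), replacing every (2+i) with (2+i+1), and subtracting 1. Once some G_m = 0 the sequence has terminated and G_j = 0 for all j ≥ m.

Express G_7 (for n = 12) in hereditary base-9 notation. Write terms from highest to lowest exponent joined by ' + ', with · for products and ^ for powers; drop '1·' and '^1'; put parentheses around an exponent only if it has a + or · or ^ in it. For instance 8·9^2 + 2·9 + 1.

step 0: 12 = 2^(2 + 1) + 2^2; sub 3 for 2: 3^(3 + 1) + 3^3; = 108; G_1 = 108−1 = 107
step 1: 107 = 3^(3 + 1) + 2·3^2 + 2·3 + 2; sub 4 for 3: 4^(4 + 1) + 2·4^2 + 2·4 + 2; = 1066; G_2 = 1066−1 = 1065
step 2: 1065 = 4^(4 + 1) + 2·4^2 + 2·4 + 1; sub 5 for 4: 5^(5 + 1) + 2·5^2 + 2·5 + 1; = 15686; G_3 = 15686−1 = 15685
step 3: 15685 = 5^(5 + 1) + 2·5^2 + 2·5; sub 6 for 5: 6^(6 + 1) + 2·6^2 + 2·6; = 280020; G_4 = 280020−1 = 280019
step 4: 280019 = 6^(6 + 1) + 2·6^2 + 6 + 5; sub 7 for 6: 7^(7 + 1) + 2·7^2 + 7 + 5; = 5764911; G_5 = 5764911−1 = 5764910
step 5: 5764910 = 7^(7 + 1) + 2·7^2 + 7 + 4; sub 8 for 7: 8^(8 + 1) + 2·8^2 + 8 + 4; = 134217868; G_6 = 134217868−1 = 134217867
step 6: 134217867 = 8^(8 + 1) + 2·8^2 + 8 + 3; sub 9 for 8: 9^(9 + 1) + 2·9^2 + 9 + 3; = 3486784575; G_7 = 3486784575−1 = 3486784574
step 7: 3486784574 = 9^(9 + 1) + 2·9^2 + 9 + 2; sub 10 for 9: 10^(10 + 1) + 2·10^2 + 10 + 2; = 100000000212; G_8 = 100000000212−1 = 100000000211

9^(9 + 1) + 2·9^2 + 9 + 2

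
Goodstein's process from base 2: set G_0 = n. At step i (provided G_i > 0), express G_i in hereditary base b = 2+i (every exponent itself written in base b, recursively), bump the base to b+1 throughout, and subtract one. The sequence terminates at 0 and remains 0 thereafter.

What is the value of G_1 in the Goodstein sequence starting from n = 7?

i=0: 7 = 2^2 + 2 + 1 (b=2); 2→3: 3^3 + 3 + 1 = 31; 31−1 = 30
i=1: 30 = 3^3 + 3 (b=3); 3→4: 4^4 + 4 = 260; 260−1 = 259

30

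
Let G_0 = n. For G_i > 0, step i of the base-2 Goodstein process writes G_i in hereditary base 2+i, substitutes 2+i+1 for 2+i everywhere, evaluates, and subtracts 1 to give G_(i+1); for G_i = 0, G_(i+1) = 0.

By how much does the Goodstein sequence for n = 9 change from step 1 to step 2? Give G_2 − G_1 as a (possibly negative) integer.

942

step 0: 9 = 2^(2 + 1) + 1; sub 3 for 2: 3^(3 + 1) + 1; = 82; G_1 = 82−1 = 81
step 1: 81 = 3^(3 + 1); sub 4 for 3: 4^(4 + 1); = 1024; G_2 = 1024−1 = 1023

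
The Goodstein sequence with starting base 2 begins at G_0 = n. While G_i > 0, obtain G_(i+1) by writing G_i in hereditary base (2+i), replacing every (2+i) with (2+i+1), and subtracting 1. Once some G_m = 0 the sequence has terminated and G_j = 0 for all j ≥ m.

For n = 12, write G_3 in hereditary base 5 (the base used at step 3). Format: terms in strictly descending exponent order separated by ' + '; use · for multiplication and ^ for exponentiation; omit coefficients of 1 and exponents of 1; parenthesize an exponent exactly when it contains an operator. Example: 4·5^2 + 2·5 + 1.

base 2: 12 = 2^(2 + 1) + 2^2; at 3: 3^(3 + 1) + 3^3 = 108; next = 107
base 3: 107 = 3^(3 + 1) + 2·3^2 + 2·3 + 2; at 4: 4^(4 + 1) + 2·4^2 + 2·4 + 2 = 1066; next = 1065
base 4: 1065 = 4^(4 + 1) + 2·4^2 + 2·4 + 1; at 5: 5^(5 + 1) + 2·5^2 + 2·5 + 1 = 15686; next = 15685
base 5: 15685 = 5^(5 + 1) + 2·5^2 + 2·5; at 6: 6^(6 + 1) + 2·6^2 + 2·6 = 280020; next = 280019

5^(5 + 1) + 2·5^2 + 2·5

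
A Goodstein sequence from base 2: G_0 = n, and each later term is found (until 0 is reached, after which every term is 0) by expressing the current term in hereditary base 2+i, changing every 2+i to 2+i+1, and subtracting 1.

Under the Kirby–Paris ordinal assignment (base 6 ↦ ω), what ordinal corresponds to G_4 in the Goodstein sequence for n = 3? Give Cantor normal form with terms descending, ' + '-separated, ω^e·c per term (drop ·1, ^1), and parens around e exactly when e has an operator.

1

3 —HB2→ 2 + 1 —bump→ 3 + 1 = 4 —(−1)→ 3
3 —HB3→ 3 —bump→ 4 = 4 —(−1)→ 3
3 —HB4→ 3 —bump→ 3 = 3 —(−1)→ 2
2 —HB5→ 2 —bump→ 2 = 2 —(−1)→ 1
1 —HB6→ 1 —bump→ 1 = 1 —(−1)→ 0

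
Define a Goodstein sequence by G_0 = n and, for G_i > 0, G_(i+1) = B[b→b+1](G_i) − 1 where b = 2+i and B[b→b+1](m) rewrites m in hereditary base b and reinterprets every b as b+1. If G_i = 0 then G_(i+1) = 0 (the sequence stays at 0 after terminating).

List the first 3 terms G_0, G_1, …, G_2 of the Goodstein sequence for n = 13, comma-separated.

i=0: 13 = 2^(2 + 1) + 2^2 + 1 (b=2); 2→3: 3^(3 + 1) + 3^3 + 1 = 109; 109−1 = 108
i=1: 108 = 3^(3 + 1) + 3^3 (b=3); 3→4: 4^(4 + 1) + 4^4 = 1280; 1280−1 = 1279

13, 108, 1279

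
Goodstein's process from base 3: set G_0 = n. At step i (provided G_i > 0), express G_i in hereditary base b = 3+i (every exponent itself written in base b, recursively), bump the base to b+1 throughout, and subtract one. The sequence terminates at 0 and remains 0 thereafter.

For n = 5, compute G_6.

base 3: 5 = 3 + 2; at 4: 4 + 2 = 6; next = 5
base 4: 5 = 4 + 1; at 5: 5 + 1 = 6; next = 5
base 5: 5 = 5; at 6: 6 = 6; next = 5
base 6: 5 = 5; at 7: 5 = 5; next = 4
base 7: 4 = 4; at 8: 4 = 4; next = 3
base 8: 3 = 3; at 9: 3 = 3; next = 2
base 9: 2 = 2; at 10: 2 = 2; next = 1

2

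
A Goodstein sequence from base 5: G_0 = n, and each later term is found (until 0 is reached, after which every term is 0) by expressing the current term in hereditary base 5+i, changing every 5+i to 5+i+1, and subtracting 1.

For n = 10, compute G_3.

11

(0) 10|_5 = 2·5 ↦ 2·6|_6 = 12 ⇒ 11
(1) 11|_6 = 6 + 5 ↦ 7 + 5|_7 = 12 ⇒ 11
(2) 11|_7 = 7 + 4 ↦ 8 + 4|_8 = 12 ⇒ 11
(3) 11|_8 = 8 + 3 ↦ 9 + 3|_9 = 12 ⇒ 11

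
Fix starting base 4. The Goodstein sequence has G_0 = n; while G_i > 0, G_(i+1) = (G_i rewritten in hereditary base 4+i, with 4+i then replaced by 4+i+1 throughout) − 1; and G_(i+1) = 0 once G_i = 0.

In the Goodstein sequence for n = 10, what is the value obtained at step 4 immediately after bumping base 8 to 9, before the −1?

G_0 = 10. HB_4(10) = 2·4 + 2. Bump = 12. G_1 = 11.
G_1 = 11. HB_5(11) = 2·5 + 1. Bump = 13. G_2 = 12.
G_2 = 12. HB_6(12) = 2·6. Bump = 14. G_3 = 13.
G_3 = 13. HB_7(13) = 7 + 6. Bump = 14. G_4 = 13.

14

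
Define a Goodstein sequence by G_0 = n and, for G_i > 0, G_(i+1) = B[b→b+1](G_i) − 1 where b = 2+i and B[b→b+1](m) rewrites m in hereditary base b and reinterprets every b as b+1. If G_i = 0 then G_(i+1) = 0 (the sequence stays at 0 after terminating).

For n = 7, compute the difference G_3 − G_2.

(0) 7|_2 = 2^2 + 2 + 1 ↦ 3^3 + 3 + 1|_3 = 31 ⇒ 30
(1) 30|_3 = 3^3 + 3 ↦ 4^4 + 4|_4 = 260 ⇒ 259
(2) 259|_4 = 4^4 + 3 ↦ 5^5 + 3|_5 = 3128 ⇒ 3127

2868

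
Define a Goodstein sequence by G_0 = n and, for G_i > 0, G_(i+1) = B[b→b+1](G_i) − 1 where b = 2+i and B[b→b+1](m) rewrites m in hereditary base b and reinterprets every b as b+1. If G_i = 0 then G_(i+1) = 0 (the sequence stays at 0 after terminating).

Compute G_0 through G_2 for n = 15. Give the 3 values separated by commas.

base 2: 15 = 2^(2 + 1) + 2^2 + 2 + 1; at 3: 3^(3 + 1) + 3^3 + 3 + 1 = 112; next = 111
base 3: 111 = 3^(3 + 1) + 3^3 + 3; at 4: 4^(4 + 1) + 4^4 + 4 = 1284; next = 1283

15, 111, 1283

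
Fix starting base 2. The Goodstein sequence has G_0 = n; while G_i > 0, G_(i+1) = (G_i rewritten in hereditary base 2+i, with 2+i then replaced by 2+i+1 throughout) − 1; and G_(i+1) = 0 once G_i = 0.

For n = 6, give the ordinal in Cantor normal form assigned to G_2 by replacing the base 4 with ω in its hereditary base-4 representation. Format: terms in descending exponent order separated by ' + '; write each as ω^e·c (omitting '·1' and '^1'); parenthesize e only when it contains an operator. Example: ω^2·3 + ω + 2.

6 —HB2→ 2^2 + 2 —bump→ 3^3 + 3 = 30 —(−1)→ 29
29 —HB3→ 3^3 + 2 —bump→ 4^4 + 2 = 258 —(−1)→ 257
257 —HB4→ 4^4 + 1 —bump→ 5^5 + 1 = 3126 —(−1)→ 3125

ω^ω + 1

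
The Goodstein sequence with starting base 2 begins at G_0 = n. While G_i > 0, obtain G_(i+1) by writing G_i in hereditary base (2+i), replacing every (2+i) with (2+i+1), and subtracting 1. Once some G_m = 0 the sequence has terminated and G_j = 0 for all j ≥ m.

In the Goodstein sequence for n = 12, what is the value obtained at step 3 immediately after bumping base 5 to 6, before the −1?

280020

G_0 = 12. HB_2(12) = 2^(2 + 1) + 2^2. Bump = 108. G_1 = 107.
G_1 = 107. HB_3(107) = 3^(3 + 1) + 2·3^2 + 2·3 + 2. Bump = 1066. G_2 = 1065.
G_2 = 1065. HB_4(1065) = 4^(4 + 1) + 2·4^2 + 2·4 + 1. Bump = 15686. G_3 = 15685.
G_3 = 15685. HB_5(15685) = 5^(5 + 1) + 2·5^2 + 2·5. Bump = 280020. G_4 = 280019.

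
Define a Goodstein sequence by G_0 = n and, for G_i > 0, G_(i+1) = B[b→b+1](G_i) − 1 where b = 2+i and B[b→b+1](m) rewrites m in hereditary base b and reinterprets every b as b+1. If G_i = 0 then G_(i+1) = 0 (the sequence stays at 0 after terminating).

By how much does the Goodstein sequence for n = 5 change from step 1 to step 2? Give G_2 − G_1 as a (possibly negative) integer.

step 0: 5 = 2^2 + 1; sub 3 for 2: 3^3 + 1; = 28; G_1 = 28−1 = 27
step 1: 27 = 3^3; sub 4 for 3: 4^4; = 256; G_2 = 256−1 = 255

228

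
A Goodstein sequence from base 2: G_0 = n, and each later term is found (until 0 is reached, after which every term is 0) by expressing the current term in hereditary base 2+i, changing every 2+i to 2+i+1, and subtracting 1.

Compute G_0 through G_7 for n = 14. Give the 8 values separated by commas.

14, 110, 1281, 18750, 326591, 5862840, 134404971, 3487116548

G_0=14  [base 2] 2^(2 + 1) + 2^2 + 2  →[2↦3]→  3^(3 + 1) + 3^3 + 3 = 111  −1 ⇒ G_1=110
G_1=110  [base 3] 3^(3 + 1) + 3^3 + 2  →[3↦4]→  4^(4 + 1) + 4^4 + 2 = 1282  −1 ⇒ G_2=1281
G_2=1281  [base 4] 4^(4 + 1) + 4^4 + 1  →[4↦5]→  5^(5 + 1) + 5^5 + 1 = 18751  −1 ⇒ G_3=18750
G_3=18750  [base 5] 5^(5 + 1) + 5^5  →[5↦6]→  6^(6 + 1) + 6^6 = 326592  −1 ⇒ G_4=326591
G_4=326591  [base 6] 6^(6 + 1) + 5·6^5 + 5·6^4 + 5·6^3 + 5·6^2 + 5·6 + 5  →[6↦7]→  7^(7 + 1) + 5·7^5 + 5·7^4 + 5·7^3 + 5·7^2 + 5·7 + 5 = 5862841  −1 ⇒ G_5=5862840
G_5=5862840  [base 7] 7^(7 + 1) + 5·7^5 + 5·7^4 + 5·7^3 + 5·7^2 + 5·7 + 4  →[7↦8]→  8^(8 + 1) + 5·8^5 + 5·8^4 + 5·8^3 + 5·8^2 + 5·8 + 4 = 134404972  −1 ⇒ G_6=134404971
G_6=134404971  [base 8] 8^(8 + 1) + 5·8^5 + 5·8^4 + 5·8^3 + 5·8^2 + 5·8 + 3  →[8↦9]→  9^(9 + 1) + 5·9^5 + 5·9^4 + 5·9^3 + 5·9^2 + 5·9 + 3 = 3487116549  −1 ⇒ G_7=3487116548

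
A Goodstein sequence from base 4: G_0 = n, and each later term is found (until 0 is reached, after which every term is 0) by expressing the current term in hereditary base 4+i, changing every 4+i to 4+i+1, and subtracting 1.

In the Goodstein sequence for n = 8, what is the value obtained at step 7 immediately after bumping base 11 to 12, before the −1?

G_0 = 8. HB_4(8) = 2·4. Bump = 10. G_1 = 9.
G_1 = 9. HB_5(9) = 5 + 4. Bump = 10. G_2 = 9.
G_2 = 9. HB_6(9) = 6 + 3. Bump = 10. G_3 = 9.
G_3 = 9. HB_7(9) = 7 + 2. Bump = 10. G_4 = 9.
G_4 = 9. HB_8(9) = 8 + 1. Bump = 10. G_5 = 9.
G_5 = 9. HB_9(9) = 9. Bump = 10. G_6 = 9.
G_6 = 9. HB_10(9) = 9. Bump = 9. G_7 = 8.

8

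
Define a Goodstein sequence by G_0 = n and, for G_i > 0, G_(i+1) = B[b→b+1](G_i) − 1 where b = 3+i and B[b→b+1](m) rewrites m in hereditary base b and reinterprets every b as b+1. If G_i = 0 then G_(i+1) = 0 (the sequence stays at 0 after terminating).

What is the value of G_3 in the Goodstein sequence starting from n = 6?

G_0=6  [base 3] 2·3  →[3↦4]→  2·4 = 8  −1 ⇒ G_1=7
G_1=7  [base 4] 4 + 3  →[4↦5]→  5 + 3 = 8  −1 ⇒ G_2=7
G_2=7  [base 5] 5 + 2  →[5↦6]→  6 + 2 = 8  −1 ⇒ G_3=7

7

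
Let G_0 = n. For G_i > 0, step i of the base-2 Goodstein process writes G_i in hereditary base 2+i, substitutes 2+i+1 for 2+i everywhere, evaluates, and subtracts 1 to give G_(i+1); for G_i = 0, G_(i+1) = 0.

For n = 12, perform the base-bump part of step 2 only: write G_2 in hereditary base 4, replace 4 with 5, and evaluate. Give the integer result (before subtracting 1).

12 —HB2→ 2^(2 + 1) + 2^2 —bump→ 3^(3 + 1) + 3^3 = 108 —(−1)→ 107
107 —HB3→ 3^(3 + 1) + 2·3^2 + 2·3 + 2 —bump→ 4^(4 + 1) + 2·4^2 + 2·4 + 2 = 1066 —(−1)→ 1065
1065 —HB4→ 4^(4 + 1) + 2·4^2 + 2·4 + 1 —bump→ 5^(5 + 1) + 2·5^2 + 2·5 + 1 = 15686 —(−1)→ 15685

15686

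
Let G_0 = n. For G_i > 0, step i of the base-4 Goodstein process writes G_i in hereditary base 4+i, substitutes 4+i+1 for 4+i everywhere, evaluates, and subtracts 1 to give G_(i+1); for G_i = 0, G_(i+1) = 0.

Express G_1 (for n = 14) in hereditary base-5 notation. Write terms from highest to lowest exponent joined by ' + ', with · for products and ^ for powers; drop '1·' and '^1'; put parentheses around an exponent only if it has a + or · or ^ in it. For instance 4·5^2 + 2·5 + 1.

3·5 + 1

base 4: 14 = 3·4 + 2; at 5: 3·5 + 2 = 17; next = 16
base 5: 16 = 3·5 + 1; at 6: 3·6 + 1 = 19; next = 18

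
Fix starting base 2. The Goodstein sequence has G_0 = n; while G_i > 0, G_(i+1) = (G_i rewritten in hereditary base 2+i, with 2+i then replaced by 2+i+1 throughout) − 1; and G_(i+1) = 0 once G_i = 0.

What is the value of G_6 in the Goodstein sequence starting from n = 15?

150994943

15 —HB2→ 2^(2 + 1) + 2^2 + 2 + 1 —bump→ 3^(3 + 1) + 3^3 + 3 + 1 = 112 —(−1)→ 111
111 —HB3→ 3^(3 + 1) + 3^3 + 3 —bump→ 4^(4 + 1) + 4^4 + 4 = 1284 —(−1)→ 1283
1283 —HB4→ 4^(4 + 1) + 4^4 + 3 —bump→ 5^(5 + 1) + 5^5 + 3 = 18753 —(−1)→ 18752
18752 —HB5→ 5^(5 + 1) + 5^5 + 2 —bump→ 6^(6 + 1) + 6^6 + 2 = 326594 —(−1)→ 326593
326593 —HB6→ 6^(6 + 1) + 6^6 + 1 —bump→ 7^(7 + 1) + 7^7 + 1 = 6588345 —(−1)→ 6588344
6588344 —HB7→ 7^(7 + 1) + 7^7 —bump→ 8^(8 + 1) + 8^8 = 150994944 —(−1)→ 150994943
150994943 —HB8→ 8^(8 + 1) + 7·8^7 + 7·8^6 + 7·8^5 + 7·8^4 + 7·8^3 + 7·8^2 + 7·8 + 7 —bump→ 9^(9 + 1) + 7·9^7 + 7·9^6 + 7·9^5 + 7·9^4 + 7·9^3 + 7·9^2 + 7·9 + 7 = 3524450281 —(−1)→ 3524450280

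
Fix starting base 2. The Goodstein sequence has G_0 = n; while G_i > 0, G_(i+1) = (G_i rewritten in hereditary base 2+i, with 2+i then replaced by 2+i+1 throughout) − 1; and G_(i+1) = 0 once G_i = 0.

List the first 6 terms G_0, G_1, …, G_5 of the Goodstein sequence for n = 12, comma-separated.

12, 107, 1065, 15685, 280019, 5764910

step 0: 12 = 2^(2 + 1) + 2^2; sub 3 for 2: 3^(3 + 1) + 3^3; = 108; G_1 = 108−1 = 107
step 1: 107 = 3^(3 + 1) + 2·3^2 + 2·3 + 2; sub 4 for 3: 4^(4 + 1) + 2·4^2 + 2·4 + 2; = 1066; G_2 = 1066−1 = 1065
step 2: 1065 = 4^(4 + 1) + 2·4^2 + 2·4 + 1; sub 5 for 4: 5^(5 + 1) + 2·5^2 + 2·5 + 1; = 15686; G_3 = 15686−1 = 15685
step 3: 15685 = 5^(5 + 1) + 2·5^2 + 2·5; sub 6 for 5: 6^(6 + 1) + 2·6^2 + 2·6; = 280020; G_4 = 280020−1 = 280019
step 4: 280019 = 6^(6 + 1) + 2·6^2 + 6 + 5; sub 7 for 6: 7^(7 + 1) + 2·7^2 + 7 + 5; = 5764911; G_5 = 5764911−1 = 5764910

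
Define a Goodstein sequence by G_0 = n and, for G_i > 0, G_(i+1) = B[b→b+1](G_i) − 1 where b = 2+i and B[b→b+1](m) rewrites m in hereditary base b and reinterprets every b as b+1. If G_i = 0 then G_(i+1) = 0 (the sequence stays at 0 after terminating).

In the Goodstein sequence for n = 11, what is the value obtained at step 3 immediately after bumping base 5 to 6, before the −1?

279938

(0) 11|_2 = 2^(2 + 1) + 2 + 1 ↦ 3^(3 + 1) + 3 + 1|_3 = 85 ⇒ 84
(1) 84|_3 = 3^(3 + 1) + 3 ↦ 4^(4 + 1) + 4|_4 = 1028 ⇒ 1027
(2) 1027|_4 = 4^(4 + 1) + 3 ↦ 5^(5 + 1) + 3|_5 = 15628 ⇒ 15627
(3) 15627|_5 = 5^(5 + 1) + 2 ↦ 6^(6 + 1) + 2|_6 = 279938 ⇒ 279937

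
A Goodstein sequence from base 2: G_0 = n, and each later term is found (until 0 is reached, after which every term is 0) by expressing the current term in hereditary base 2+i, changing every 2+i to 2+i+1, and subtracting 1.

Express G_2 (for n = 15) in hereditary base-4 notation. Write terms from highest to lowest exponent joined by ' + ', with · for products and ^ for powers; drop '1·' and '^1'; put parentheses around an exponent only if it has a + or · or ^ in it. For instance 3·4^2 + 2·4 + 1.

i=0: 15 = 2^(2 + 1) + 2^2 + 2 + 1 (b=2); 2→3: 3^(3 + 1) + 3^3 + 3 + 1 = 112; 112−1 = 111
i=1: 111 = 3^(3 + 1) + 3^3 + 3 (b=3); 3→4: 4^(4 + 1) + 4^4 + 4 = 1284; 1284−1 = 1283
i=2: 1283 = 4^(4 + 1) + 4^4 + 3 (b=4); 4→5: 5^(5 + 1) + 5^5 + 3 = 18753; 18753−1 = 18752

4^(4 + 1) + 4^4 + 3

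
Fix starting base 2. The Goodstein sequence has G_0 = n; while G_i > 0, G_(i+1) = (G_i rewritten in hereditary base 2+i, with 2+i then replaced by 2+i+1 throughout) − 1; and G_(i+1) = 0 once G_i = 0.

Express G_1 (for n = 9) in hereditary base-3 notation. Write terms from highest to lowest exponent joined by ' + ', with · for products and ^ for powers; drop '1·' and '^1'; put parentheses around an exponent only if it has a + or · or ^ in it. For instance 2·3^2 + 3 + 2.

3^(3 + 1)

G_0 = 9. HB_2(9) = 2^(2 + 1) + 1. Bump = 82. G_1 = 81.
G_1 = 81. HB_3(81) = 3^(3 + 1). Bump = 1024. G_2 = 1023.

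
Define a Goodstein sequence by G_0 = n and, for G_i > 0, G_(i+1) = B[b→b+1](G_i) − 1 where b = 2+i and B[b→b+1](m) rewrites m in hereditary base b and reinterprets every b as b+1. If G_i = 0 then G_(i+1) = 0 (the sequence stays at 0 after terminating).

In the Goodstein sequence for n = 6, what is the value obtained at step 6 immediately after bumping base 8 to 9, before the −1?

base 2: 6 = 2^2 + 2; at 3: 3^3 + 3 = 30; next = 29
base 3: 29 = 3^3 + 2; at 4: 4^4 + 2 = 258; next = 257
base 4: 257 = 4^4 + 1; at 5: 5^5 + 1 = 3126; next = 3125
base 5: 3125 = 5^5; at 6: 6^6 = 46656; next = 46655
base 6: 46655 = 5·6^5 + 5·6^4 + 5·6^3 + 5·6^2 + 5·6 + 5; at 7: 5·7^5 + 5·7^4 + 5·7^3 + 5·7^2 + 5·7 + 5 = 98040; next = 98039
base 7: 98039 = 5·7^5 + 5·7^4 + 5·7^3 + 5·7^2 + 5·7 + 4; at 8: 5·8^5 + 5·8^4 + 5·8^3 + 5·8^2 + 5·8 + 4 = 187244; next = 187243
base 8: 187243 = 5·8^5 + 5·8^4 + 5·8^3 + 5·8^2 + 5·8 + 3; at 9: 5·9^5 + 5·9^4 + 5·9^3 + 5·9^2 + 5·9 + 3 = 332148; next = 332147

332148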